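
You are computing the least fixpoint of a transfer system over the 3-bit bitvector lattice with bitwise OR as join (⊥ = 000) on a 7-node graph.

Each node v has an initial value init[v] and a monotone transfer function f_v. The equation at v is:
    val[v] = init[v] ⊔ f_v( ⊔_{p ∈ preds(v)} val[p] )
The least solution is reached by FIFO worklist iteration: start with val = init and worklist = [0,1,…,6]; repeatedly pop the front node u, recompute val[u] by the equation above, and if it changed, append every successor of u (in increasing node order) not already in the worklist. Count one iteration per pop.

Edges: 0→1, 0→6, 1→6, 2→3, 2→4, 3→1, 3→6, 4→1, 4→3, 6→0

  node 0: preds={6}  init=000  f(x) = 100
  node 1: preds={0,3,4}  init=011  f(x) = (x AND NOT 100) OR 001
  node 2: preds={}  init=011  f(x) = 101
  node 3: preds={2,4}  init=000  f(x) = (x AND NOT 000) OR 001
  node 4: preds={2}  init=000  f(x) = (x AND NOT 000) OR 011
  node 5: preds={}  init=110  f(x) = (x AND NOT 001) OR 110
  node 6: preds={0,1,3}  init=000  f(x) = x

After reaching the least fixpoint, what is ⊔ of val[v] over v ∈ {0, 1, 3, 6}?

111

Iteration log — 10 steps:
  step 1. node 0  ⊔preds=000  new=100  old=000  +wl: 
  step 2. node 1  ⊔preds=100  new=011  stable
  step 3. node 2  ⊔preds=000  new=111  old=011  +wl: 
  step 4. node 3  ⊔preds=111  new=111  old=000  +wl: 1
  step 5. node 4  ⊔preds=111  new=111  old=000  +wl: 3
  step 6. node 5  ⊔preds=000  new=110  stable
  step 7. node 6  ⊔preds=111  new=111  old=000  +wl: 0
  step 8. node 1  ⊔preds=111  new=011  stable
  step 9. node 3  ⊔preds=111  new=111  stable
  step 10. node 0  ⊔preds=111  new=100  stable

Least fixpoint reached:
  node 0: 100
  node 1: 011
  node 2: 111
  node 3: 111
  node 4: 111
  node 5: 110
  node 6: 111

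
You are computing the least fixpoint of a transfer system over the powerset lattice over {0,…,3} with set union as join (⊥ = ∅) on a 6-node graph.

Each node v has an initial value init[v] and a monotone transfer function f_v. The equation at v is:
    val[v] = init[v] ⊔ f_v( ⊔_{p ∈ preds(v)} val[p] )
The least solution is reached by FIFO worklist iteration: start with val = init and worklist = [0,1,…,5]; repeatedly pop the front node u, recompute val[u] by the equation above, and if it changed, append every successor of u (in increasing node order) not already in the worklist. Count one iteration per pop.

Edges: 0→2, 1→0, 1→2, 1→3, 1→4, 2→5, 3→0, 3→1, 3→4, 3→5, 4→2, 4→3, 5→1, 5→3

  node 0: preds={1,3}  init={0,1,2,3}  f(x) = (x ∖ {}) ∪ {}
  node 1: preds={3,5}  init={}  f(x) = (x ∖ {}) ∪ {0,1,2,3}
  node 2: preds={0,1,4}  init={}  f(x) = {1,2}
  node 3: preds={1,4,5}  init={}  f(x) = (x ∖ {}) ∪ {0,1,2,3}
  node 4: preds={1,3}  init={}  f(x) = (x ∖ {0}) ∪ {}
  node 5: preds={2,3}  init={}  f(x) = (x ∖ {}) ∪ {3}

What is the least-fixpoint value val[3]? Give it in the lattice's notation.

{0,1,2,3}

Trace (10 dequeues):
  [1] u=0 | in {} | out {0,1,2,3} | ==
  [2] u=1 | in {} | out {0,1,2,3} | prev {} | push {0}
  [3] u=2 | in {0,1,2,3} | out {1,2} | prev {} | push {}
  [4] u=3 | in {0,1,2,3} | out {0,1,2,3} | prev {} | push {1}
  [5] u=4 | in {0,1,2,3} | out {1,2,3} | prev {} | push {2,3}
  [6] u=5 | in {0,1,2,3} | out {0,1,2,3} | prev {} | push {}
  [7] u=0 | in {0,1,2,3} | out {0,1,2,3} | ==
  [8] u=1 | in {0,1,2,3} | out {0,1,2,3} | ==
  [9] u=2 | in {0,1,2,3} | out {1,2} | ==
  [10] u=3 | in {0,1,2,3} | out {0,1,2,3} | ==

Converged values:
  [0] {0,1,2,3}
  [1] {0,1,2,3}
  [2] {1,2}
  [3] {0,1,2,3}
  [4] {1,2,3}
  [5] {0,1,2,3}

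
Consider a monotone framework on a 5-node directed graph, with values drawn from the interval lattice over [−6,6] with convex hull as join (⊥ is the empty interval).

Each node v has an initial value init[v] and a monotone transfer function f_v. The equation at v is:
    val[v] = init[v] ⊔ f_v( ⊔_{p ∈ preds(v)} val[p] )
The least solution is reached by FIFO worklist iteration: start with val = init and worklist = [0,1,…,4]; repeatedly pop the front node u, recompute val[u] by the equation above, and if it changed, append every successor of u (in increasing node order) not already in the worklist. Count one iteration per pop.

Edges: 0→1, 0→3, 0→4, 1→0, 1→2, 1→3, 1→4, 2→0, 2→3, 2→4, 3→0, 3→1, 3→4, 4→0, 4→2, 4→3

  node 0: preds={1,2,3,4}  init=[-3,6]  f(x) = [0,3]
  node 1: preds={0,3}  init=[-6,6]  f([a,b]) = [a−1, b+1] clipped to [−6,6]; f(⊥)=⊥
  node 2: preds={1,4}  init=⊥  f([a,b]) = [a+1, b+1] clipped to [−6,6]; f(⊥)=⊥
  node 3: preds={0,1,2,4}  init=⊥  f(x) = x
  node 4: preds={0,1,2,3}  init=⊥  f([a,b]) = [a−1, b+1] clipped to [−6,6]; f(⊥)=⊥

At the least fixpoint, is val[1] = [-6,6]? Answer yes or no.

Iteration log — 9 steps:
  step 1. node 0  ⊔preds=[-6,6]  new=[-3,6]  stable
  step 2. node 1  ⊔preds=[-3,6]  new=[-6,6]  stable
  step 3. node 2  ⊔preds=[-6,6]  new=[-5,6]  old=⊥  +wl: 0
  step 4. node 3  ⊔preds=[-6,6]  new=[-6,6]  old=⊥  +wl: 1
  step 5. node 4  ⊔preds=[-6,6]  new=[-6,6]  old=⊥  +wl: 2,3
  step 6. node 0  ⊔preds=[-6,6]  new=[-3,6]  stable
  step 7. node 1  ⊔preds=[-6,6]  new=[-6,6]  stable
  step 8. node 2  ⊔preds=[-6,6]  new=[-5,6]  stable
  step 9. node 3  ⊔preds=[-6,6]  new=[-6,6]  stable

Least fixpoint reached:
  node 0: [-3,6]
  node 1: [-6,6]
  node 2: [-5,6]
  node 3: [-6,6]
  node 4: [-6,6]

yes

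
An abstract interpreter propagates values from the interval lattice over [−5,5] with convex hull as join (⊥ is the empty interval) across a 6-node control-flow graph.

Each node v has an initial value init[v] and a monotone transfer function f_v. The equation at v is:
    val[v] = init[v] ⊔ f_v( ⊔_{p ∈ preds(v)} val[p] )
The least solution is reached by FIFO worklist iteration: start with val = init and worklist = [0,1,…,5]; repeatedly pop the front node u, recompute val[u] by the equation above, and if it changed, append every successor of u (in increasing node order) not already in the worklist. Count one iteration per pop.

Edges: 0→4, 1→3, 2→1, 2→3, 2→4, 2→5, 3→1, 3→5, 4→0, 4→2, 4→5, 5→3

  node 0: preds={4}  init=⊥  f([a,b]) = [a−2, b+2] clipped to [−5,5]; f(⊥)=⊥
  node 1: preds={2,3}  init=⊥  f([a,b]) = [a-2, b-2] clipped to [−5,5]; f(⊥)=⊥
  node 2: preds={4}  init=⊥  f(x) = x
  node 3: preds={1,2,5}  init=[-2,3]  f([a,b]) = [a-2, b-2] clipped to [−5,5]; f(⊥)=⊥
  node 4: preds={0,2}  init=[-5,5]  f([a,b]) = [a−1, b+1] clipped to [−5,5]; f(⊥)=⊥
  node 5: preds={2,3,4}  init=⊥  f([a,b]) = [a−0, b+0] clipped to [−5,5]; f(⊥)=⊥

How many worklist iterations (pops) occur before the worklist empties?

8

Trace (8 dequeues):
  [1] u=0 | in [-5,5] | out [-5,5] | prev ⊥ | push {}
  [2] u=1 | in [-2,3] | out [-4,1] | prev ⊥ | push {}
  [3] u=2 | in [-5,5] | out [-5,5] | prev ⊥ | push {1}
  [4] u=3 | in [-5,5] | out [-5,3] | prev [-2,3] | push {}
  [5] u=4 | in [-5,5] | out [-5,5] | ==
  [6] u=5 | in [-5,5] | out [-5,5] | prev ⊥ | push {3}
  [7] u=1 | in [-5,5] | out [-5,3] | prev [-4,1] | push {}
  [8] u=3 | in [-5,5] | out [-5,3] | ==

Converged values:
  [0] [-5,5]
  [1] [-5,3]
  [2] [-5,5]
  [3] [-5,3]
  [4] [-5,5]
  [5] [-5,5]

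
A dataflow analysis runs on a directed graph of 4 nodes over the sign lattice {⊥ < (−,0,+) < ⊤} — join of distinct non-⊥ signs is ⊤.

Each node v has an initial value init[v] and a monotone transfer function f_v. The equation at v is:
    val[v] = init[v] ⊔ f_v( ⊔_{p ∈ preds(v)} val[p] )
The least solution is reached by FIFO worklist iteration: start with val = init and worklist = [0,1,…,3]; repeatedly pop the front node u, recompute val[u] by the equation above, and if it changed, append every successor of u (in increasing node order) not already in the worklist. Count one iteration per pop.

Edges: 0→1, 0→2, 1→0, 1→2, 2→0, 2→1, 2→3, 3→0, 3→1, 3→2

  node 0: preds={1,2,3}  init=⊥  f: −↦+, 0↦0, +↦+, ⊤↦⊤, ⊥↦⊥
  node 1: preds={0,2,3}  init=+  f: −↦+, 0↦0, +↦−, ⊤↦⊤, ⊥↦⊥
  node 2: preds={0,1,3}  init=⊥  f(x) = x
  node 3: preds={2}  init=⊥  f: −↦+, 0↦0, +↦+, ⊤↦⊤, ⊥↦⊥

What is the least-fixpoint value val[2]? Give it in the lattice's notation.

⊤

Worklist (7 pops):
  #1 pop 0: in=+ → + (was ⊥); enqueue []
  #2 pop 1: in=+ → ⊤ (was +); enqueue [0]
  #3 pop 2: in=⊤ → ⊤ (was ⊥); enqueue [1]
  #4 pop 3: in=⊤ → ⊤ (was ⊥); enqueue [2]
  #5 pop 0: in=⊤ → ⊤ (was +); enqueue []
  #6 pop 1: in=⊤ → ⊤ (no change)
  #7 pop 2: in=⊤ → ⊤ (no change)

Fixpoint:
  val[0] = ⊤
  val[1] = ⊤
  val[2] = ⊤
  val[3] = ⊤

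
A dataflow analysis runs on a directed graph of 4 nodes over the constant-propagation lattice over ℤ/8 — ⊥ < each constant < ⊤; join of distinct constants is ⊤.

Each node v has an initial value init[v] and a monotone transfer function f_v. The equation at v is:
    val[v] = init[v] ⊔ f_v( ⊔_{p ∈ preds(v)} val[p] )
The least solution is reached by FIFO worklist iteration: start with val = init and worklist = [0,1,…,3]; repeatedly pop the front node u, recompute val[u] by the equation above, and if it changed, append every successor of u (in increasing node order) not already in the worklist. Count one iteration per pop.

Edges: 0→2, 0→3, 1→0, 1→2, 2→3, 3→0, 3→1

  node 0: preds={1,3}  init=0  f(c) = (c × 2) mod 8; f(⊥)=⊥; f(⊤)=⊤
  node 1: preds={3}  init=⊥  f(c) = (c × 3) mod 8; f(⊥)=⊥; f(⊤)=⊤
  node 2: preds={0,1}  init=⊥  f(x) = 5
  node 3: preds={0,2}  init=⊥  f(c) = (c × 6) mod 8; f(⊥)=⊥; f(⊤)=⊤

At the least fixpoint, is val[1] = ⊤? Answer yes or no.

Iteration log — 9 steps:
  step 1. node 0  ⊔preds=⊥  new=0  stable
  step 2. node 1  ⊔preds=⊥  new=⊥  stable
  step 3. node 2  ⊔preds=0  new=5  old=⊥  +wl: 
  step 4. node 3  ⊔preds=⊤  new=⊤  old=⊥  +wl: 0,1
  step 5. node 0  ⊔preds=⊤  new=⊤  old=0  +wl: 2,3
  step 6. node 1  ⊔preds=⊤  new=⊤  old=⊥  +wl: 0
  step 7. node 2  ⊔preds=⊤  new=5  stable
  step 8. node 3  ⊔preds=⊤  new=⊤  stable
  step 9. node 0  ⊔preds=⊤  new=⊤  stable

Least fixpoint reached:
  node 0: ⊤
  node 1: ⊤
  node 2: 5
  node 3: ⊤

yes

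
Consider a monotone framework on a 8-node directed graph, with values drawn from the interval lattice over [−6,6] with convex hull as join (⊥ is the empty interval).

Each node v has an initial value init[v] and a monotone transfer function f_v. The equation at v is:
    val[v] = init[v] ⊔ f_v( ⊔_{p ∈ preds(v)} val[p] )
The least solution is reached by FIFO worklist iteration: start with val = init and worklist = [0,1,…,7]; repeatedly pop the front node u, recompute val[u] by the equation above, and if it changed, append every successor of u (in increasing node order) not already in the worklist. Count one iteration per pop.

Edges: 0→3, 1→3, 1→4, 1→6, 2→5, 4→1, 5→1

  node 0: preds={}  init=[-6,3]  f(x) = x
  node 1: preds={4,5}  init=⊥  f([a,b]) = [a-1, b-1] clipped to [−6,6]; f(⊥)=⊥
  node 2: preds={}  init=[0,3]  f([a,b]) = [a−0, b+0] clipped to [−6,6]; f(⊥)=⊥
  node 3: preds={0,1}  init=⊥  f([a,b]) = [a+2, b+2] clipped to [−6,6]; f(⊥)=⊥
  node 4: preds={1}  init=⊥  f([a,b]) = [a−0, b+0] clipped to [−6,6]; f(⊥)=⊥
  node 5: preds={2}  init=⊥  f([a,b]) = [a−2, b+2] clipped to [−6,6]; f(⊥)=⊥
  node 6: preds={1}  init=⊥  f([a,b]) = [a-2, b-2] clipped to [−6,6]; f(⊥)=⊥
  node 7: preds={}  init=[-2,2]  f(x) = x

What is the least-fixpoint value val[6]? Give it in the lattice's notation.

[-6,2]

Trace (25 dequeues):
  [1] u=0 | in ⊥ | out [-6,3] | ==
  [2] u=1 | in ⊥ | out ⊥ | ==
  [3] u=2 | in ⊥ | out [0,3] | ==
  [4] u=3 | in [-6,3] | out [-4,5] | prev ⊥ | push {}
  [5] u=4 | in ⊥ | out ⊥ | ==
  [6] u=5 | in [0,3] | out [-2,5] | prev ⊥ | push {1}
  [7] u=6 | in ⊥ | out ⊥ | ==
  [8] u=7 | in ⊥ | out [-2,2] | ==
  [9] u=1 | in [-2,5] | out [-3,4] | prev ⊥ | push {3,4,6}
  [10] u=3 | in [-6,4] | out [-4,6] | prev [-4,5] | push {}
  [11] u=4 | in [-3,4] | out [-3,4] | prev ⊥ | push {1}
  [12] u=6 | in [-3,4] | out [-5,2] | prev ⊥ | push {}
  [13] u=1 | in [-3,5] | out [-4,4] | prev [-3,4] | push {3,4,6}
  [14] u=3 | in [-6,4] | out [-4,6] | ==
  [15] u=4 | in [-4,4] | out [-4,4] | prev [-3,4] | push {1}
  [16] u=6 | in [-4,4] | out [-6,2] | prev [-5,2] | push {}
  [17] u=1 | in [-4,5] | out [-5,4] | prev [-4,4] | push {3,4,6}
  [18] u=3 | in [-6,4] | out [-4,6] | ==
  [19] u=4 | in [-5,4] | out [-5,4] | prev [-4,4] | push {1}
  [20] u=6 | in [-5,4] | out [-6,2] | ==
  [21] u=1 | in [-5,5] | out [-6,4] | prev [-5,4] | push {3,4,6}
  [22] u=3 | in [-6,4] | out [-4,6] | ==
  [23] u=4 | in [-6,4] | out [-6,4] | prev [-5,4] | push {1}
  [24] u=6 | in [-6,4] | out [-6,2] | ==
  [25] u=1 | in [-6,5] | out [-6,4] | ==

Converged values:
  [0] [-6,3]
  [1] [-6,4]
  [2] [0,3]
  [3] [-4,6]
  [4] [-6,4]
  [5] [-2,5]
  [6] [-6,2]
  [7] [-2,2]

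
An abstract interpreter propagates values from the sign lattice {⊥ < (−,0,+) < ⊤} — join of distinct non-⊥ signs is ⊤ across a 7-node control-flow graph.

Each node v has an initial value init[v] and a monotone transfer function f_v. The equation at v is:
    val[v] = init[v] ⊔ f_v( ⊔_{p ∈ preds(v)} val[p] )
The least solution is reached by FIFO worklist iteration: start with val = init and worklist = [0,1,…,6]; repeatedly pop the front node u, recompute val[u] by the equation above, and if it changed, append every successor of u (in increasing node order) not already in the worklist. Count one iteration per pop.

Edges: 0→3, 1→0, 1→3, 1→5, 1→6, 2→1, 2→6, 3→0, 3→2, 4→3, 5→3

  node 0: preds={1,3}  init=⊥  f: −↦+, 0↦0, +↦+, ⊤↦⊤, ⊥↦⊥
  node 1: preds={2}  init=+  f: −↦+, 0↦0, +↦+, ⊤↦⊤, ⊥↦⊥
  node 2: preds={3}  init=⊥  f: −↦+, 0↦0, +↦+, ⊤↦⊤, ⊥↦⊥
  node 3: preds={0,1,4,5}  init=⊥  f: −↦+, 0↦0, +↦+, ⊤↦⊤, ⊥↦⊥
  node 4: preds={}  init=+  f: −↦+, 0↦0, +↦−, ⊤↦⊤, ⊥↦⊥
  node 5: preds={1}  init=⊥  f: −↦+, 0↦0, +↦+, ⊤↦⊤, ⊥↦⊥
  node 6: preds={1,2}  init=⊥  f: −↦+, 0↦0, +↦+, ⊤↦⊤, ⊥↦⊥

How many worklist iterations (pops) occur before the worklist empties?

12

Trace (12 dequeues):
  [1] u=0 | in + | out + | prev ⊥ | push {}
  [2] u=1 | in ⊥ | out + | ==
  [3] u=2 | in ⊥ | out ⊥ | ==
  [4] u=3 | in + | out + | prev ⊥ | push {0,2}
  [5] u=4 | in ⊥ | out + | ==
  [6] u=5 | in + | out + | prev ⊥ | push {3}
  [7] u=6 | in + | out + | prev ⊥ | push {}
  [8] u=0 | in + | out + | ==
  [9] u=2 | in + | out + | prev ⊥ | push {1,6}
  [10] u=3 | in + | out + | ==
  [11] u=1 | in + | out + | ==
  [12] u=6 | in + | out + | ==

Converged values:
  [0] +
  [1] +
  [2] +
  [3] +
  [4] +
  [5] +
  [6] +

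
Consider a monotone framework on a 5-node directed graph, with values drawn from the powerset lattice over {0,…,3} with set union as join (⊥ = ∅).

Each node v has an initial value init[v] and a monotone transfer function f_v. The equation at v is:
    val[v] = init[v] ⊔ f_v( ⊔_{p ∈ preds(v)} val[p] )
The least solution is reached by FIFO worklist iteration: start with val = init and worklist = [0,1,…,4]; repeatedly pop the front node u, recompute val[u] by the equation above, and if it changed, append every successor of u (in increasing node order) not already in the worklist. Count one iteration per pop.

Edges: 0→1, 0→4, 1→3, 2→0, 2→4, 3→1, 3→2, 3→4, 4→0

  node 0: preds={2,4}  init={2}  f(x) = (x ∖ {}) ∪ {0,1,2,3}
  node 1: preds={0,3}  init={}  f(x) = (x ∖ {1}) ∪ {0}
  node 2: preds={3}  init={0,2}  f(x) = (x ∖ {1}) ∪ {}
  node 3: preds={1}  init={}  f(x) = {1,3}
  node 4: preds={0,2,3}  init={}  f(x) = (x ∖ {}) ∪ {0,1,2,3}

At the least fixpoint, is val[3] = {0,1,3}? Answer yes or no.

no

Iteration log — 9 steps:
  step 1. node 0  ⊔preds={0,2}  new={0,1,2,3}  old={2}  +wl: 
  step 2. node 1  ⊔preds={0,1,2,3}  new={0,2,3}  old={}  +wl: 
  step 3. node 2  ⊔preds={}  new={0,2}  stable
  step 4. node 3  ⊔preds={0,2,3}  new={1,3}  old={}  +wl: 1,2
  step 5. node 4  ⊔preds={0,1,2,3}  new={0,1,2,3}  old={}  +wl: 0
  step 6. node 1  ⊔preds={0,1,2,3}  new={0,2,3}  stable
  step 7. node 2  ⊔preds={1,3}  new={0,2,3}  old={0,2}  +wl: 4
  step 8. node 0  ⊔preds={0,1,2,3}  new={0,1,2,3}  stable
  step 9. node 4  ⊔preds={0,1,2,3}  new={0,1,2,3}  stable

Least fixpoint reached:
  node 0: {0,1,2,3}
  node 1: {0,2,3}
  node 2: {0,2,3}
  node 3: {1,3}
  node 4: {0,1,2,3}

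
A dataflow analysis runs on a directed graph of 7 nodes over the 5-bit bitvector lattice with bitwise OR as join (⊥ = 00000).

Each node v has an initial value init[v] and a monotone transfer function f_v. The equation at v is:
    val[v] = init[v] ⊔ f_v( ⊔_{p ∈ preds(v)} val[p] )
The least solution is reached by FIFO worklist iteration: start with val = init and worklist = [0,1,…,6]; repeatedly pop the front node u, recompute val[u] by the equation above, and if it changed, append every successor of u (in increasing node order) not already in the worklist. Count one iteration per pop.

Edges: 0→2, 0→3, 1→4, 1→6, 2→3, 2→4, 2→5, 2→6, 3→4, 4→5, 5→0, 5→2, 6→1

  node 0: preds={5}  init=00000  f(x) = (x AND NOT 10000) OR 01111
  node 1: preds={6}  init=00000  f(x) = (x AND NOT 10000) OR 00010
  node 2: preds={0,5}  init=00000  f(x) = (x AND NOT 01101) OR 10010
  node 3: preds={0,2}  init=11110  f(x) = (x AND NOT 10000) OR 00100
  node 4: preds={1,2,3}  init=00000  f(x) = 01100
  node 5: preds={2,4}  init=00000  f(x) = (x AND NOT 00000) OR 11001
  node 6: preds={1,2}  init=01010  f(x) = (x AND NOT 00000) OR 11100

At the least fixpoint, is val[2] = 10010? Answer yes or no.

yes

Iteration log — 12 steps:
  step 1. node 0  ⊔preds=00000  new=01111  old=00000  +wl: 
  step 2. node 1  ⊔preds=01010  new=01010  old=00000  +wl: 
  step 3. node 2  ⊔preds=01111  new=10010  old=00000  +wl: 
  step 4. node 3  ⊔preds=11111  new=11111  old=11110  +wl: 
  step 5. node 4  ⊔preds=11111  new=01100  old=00000  +wl: 
  step 6. node 5  ⊔preds=11110  new=11111  old=00000  +wl: 0,2
  step 7. node 6  ⊔preds=11010  new=11110  old=01010  +wl: 1
  step 8. node 0  ⊔preds=11111  new=01111  stable
  step 9. node 2  ⊔preds=11111  new=10010  stable
  step 10. node 1  ⊔preds=11110  new=01110  old=01010  +wl: 4,6
  step 11. node 4  ⊔preds=11111  new=01100  stable
  step 12. node 6  ⊔preds=11110  new=11110  stable

Least fixpoint reached:
  node 0: 01111
  node 1: 01110
  node 2: 10010
  node 3: 11111
  node 4: 01100
  node 5: 11111
  node 6: 11110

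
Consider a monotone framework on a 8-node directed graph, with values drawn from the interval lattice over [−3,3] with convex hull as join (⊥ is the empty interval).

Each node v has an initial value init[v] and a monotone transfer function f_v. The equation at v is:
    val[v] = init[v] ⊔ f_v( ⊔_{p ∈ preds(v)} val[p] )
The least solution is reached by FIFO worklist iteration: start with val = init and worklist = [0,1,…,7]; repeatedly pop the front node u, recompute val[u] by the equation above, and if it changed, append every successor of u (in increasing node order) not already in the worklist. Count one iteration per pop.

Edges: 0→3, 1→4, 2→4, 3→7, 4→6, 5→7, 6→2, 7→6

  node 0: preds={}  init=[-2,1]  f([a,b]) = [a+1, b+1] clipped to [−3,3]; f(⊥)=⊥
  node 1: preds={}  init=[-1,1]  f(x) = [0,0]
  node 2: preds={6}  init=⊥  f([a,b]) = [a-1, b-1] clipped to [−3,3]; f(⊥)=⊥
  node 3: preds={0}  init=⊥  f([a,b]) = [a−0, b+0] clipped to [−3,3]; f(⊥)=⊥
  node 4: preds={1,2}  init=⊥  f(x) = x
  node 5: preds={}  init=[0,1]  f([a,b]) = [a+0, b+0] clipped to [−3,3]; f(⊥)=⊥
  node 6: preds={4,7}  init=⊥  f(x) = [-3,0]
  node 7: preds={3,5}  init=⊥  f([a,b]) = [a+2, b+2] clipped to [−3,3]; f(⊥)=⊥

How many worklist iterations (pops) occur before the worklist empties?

12

Iteration log — 12 steps:
  step 1. node 0  ⊔preds=⊥  new=[-2,1]  stable
  step 2. node 1  ⊔preds=⊥  new=[-1,1]  stable
  step 3. node 2  ⊔preds=⊥  new=⊥  stable
  step 4. node 3  ⊔preds=[-2,1]  new=[-2,1]  old=⊥  +wl: 
  step 5. node 4  ⊔preds=[-1,1]  new=[-1,1]  old=⊥  +wl: 
  step 6. node 5  ⊔preds=⊥  new=[0,1]  stable
  step 7. node 6  ⊔preds=[-1,1]  new=[-3,0]  old=⊥  +wl: 2
  step 8. node 7  ⊔preds=[-2,1]  new=[0,3]  old=⊥  +wl: 6
  step 9. node 2  ⊔preds=[-3,0]  new=[-3,-1]  old=⊥  +wl: 4
  step 10. node 6  ⊔preds=[-1,3]  new=[-3,0]  stable
  step 11. node 4  ⊔preds=[-3,1]  new=[-3,1]  old=[-1,1]  +wl: 6
  step 12. node 6  ⊔preds=[-3,3]  new=[-3,0]  stable

Least fixpoint reached:
  node 0: [-2,1]
  node 1: [-1,1]
  node 2: [-3,-1]
  node 3: [-2,1]
  node 4: [-3,1]
  node 5: [0,1]
  node 6: [-3,0]
  node 7: [0,3]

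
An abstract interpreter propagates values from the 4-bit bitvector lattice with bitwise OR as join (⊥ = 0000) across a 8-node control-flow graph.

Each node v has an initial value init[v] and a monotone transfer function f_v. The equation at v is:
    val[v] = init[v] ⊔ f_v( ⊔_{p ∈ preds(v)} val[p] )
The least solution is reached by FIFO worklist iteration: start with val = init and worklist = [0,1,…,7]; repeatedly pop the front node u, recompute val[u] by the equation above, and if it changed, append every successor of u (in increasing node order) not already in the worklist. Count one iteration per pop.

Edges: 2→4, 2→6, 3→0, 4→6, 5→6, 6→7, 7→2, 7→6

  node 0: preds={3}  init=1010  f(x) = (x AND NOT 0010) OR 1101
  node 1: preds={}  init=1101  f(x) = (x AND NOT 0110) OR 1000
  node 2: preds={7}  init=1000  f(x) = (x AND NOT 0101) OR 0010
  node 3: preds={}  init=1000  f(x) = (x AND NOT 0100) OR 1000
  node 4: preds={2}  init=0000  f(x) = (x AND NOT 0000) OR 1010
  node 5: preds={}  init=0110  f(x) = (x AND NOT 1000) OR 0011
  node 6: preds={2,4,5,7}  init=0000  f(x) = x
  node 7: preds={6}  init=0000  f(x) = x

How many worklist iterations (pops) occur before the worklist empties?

10

Trace (10 dequeues):
  [1] u=0 | in 1000 | out 1111 | prev 1010 | push {}
  [2] u=1 | in 0000 | out 1101 | ==
  [3] u=2 | in 0000 | out 1010 | prev 1000 | push {}
  [4] u=3 | in 0000 | out 1000 | ==
  [5] u=4 | in 1010 | out 1010 | prev 0000 | push {}
  [6] u=5 | in 0000 | out 0111 | prev 0110 | push {}
  [7] u=6 | in 1111 | out 1111 | prev 0000 | push {}
  [8] u=7 | in 1111 | out 1111 | prev 0000 | push {2,6}
  [9] u=2 | in 1111 | out 1010 | ==
  [10] u=6 | in 1111 | out 1111 | ==

Converged values:
  [0] 1111
  [1] 1101
  [2] 1010
  [3] 1000
  [4] 1010
  [5] 0111
  [6] 1111
  [7] 1111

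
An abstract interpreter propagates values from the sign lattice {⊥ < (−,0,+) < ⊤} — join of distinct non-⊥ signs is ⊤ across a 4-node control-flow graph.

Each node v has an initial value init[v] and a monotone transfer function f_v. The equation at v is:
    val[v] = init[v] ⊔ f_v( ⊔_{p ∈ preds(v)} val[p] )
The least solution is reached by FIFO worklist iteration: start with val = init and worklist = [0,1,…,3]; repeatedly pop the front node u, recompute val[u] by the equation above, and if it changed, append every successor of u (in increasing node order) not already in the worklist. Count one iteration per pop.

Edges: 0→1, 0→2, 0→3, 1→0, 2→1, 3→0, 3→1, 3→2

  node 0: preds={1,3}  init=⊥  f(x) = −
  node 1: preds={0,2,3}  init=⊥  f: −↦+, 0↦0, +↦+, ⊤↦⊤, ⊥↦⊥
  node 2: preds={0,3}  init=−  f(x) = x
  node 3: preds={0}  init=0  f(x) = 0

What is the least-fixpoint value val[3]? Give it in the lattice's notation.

Worklist (6 pops):
  #1 pop 0: in=0 → − (was ⊥); enqueue []
  #2 pop 1: in=⊤ → ⊤ (was ⊥); enqueue [0]
  #3 pop 2: in=⊤ → ⊤ (was −); enqueue [1]
  #4 pop 3: in=− → 0 (no change)
  #5 pop 0: in=⊤ → − (no change)
  #6 pop 1: in=⊤ → ⊤ (no change)

Fixpoint:
  val[0] = −
  val[1] = ⊤
  val[2] = ⊤
  val[3] = 0

0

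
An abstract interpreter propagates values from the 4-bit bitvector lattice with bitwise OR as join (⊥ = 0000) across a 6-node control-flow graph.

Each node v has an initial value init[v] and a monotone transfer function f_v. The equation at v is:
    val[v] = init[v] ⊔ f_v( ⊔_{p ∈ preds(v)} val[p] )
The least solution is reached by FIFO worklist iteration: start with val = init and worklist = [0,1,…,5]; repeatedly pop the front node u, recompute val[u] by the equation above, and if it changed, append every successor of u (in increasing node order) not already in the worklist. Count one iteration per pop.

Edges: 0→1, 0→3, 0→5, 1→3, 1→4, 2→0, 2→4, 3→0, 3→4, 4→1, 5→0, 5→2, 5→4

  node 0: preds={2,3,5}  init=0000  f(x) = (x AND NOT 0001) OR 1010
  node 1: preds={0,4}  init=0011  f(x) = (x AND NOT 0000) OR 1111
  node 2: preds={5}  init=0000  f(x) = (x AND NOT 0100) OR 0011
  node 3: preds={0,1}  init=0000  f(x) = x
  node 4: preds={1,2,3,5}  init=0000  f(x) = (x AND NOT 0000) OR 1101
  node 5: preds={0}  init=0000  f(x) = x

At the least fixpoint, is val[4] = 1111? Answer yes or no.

yes

Trace (15 dequeues):
  [1] u=0 | in 0000 | out 1010 | prev 0000 | push {}
  [2] u=1 | in 1010 | out 1111 | prev 0011 | push {}
  [3] u=2 | in 0000 | out 0011 | prev 0000 | push {0}
  [4] u=3 | in 1111 | out 1111 | prev 0000 | push {}
  [5] u=4 | in 1111 | out 1111 | prev 0000 | push {1}
  [6] u=5 | in 1010 | out 1010 | prev 0000 | push {2,4}
  [7] u=0 | in 1111 | out 1110 | prev 1010 | push {3,5}
  [8] u=1 | in 1111 | out 1111 | ==
  [9] u=2 | in 1010 | out 1011 | prev 0011 | push {0}
  [10] u=4 | in 1111 | out 1111 | ==
  [11] u=3 | in 1111 | out 1111 | ==
  [12] u=5 | in 1110 | out 1110 | prev 1010 | push {2,4}
  [13] u=0 | in 1111 | out 1110 | ==
  [14] u=2 | in 1110 | out 1011 | ==
  [15] u=4 | in 1111 | out 1111 | ==

Converged values:
  [0] 1110
  [1] 1111
  [2] 1011
  [3] 1111
  [4] 1111
  [5] 1110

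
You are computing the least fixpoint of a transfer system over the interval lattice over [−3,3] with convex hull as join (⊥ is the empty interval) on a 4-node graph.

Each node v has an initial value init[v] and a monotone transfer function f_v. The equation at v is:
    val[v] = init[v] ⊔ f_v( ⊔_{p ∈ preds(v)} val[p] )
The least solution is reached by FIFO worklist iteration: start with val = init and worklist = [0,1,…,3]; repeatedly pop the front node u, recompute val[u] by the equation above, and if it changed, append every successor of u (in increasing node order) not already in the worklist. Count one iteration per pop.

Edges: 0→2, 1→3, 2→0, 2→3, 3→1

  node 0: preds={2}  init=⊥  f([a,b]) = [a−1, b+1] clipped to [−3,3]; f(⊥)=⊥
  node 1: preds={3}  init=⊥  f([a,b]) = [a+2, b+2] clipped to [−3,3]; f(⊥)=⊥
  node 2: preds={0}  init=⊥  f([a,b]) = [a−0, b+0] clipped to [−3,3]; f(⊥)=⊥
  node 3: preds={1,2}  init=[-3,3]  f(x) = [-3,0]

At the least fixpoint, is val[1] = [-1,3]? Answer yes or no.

yes

Iteration log — 4 steps:
  step 1. node 0  ⊔preds=⊥  new=⊥  stable
  step 2. node 1  ⊔preds=[-3,3]  new=[-1,3]  old=⊥  +wl: 
  step 3. node 2  ⊔preds=⊥  new=⊥  stable
  step 4. node 3  ⊔preds=[-1,3]  new=[-3,3]  stable

Least fixpoint reached:
  node 0: ⊥
  node 1: [-1,3]
  node 2: ⊥
  node 3: [-3,3]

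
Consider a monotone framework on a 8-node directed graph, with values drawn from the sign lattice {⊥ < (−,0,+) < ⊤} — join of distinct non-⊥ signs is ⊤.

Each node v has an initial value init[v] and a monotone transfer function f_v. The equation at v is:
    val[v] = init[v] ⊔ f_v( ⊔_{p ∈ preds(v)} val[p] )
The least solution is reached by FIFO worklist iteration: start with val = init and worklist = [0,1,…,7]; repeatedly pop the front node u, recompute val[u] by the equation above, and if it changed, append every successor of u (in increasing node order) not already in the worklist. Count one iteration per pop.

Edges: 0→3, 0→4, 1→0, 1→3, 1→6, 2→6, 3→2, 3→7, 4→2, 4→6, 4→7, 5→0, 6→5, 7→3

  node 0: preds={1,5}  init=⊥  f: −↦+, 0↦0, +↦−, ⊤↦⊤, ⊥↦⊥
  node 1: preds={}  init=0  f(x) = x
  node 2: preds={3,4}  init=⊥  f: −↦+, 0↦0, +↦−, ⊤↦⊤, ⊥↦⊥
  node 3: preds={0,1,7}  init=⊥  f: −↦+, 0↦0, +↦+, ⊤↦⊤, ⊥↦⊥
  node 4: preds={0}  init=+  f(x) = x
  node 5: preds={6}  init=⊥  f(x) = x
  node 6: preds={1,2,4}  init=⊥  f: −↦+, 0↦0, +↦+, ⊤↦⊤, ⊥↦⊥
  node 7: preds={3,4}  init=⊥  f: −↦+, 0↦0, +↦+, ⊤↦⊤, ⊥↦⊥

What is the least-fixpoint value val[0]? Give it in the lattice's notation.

Iteration log — 17 steps:
  step 1. node 0  ⊔preds=0  new=0  old=⊥  +wl: 
  step 2. node 1  ⊔preds=⊥  new=0  stable
  step 3. node 2  ⊔preds=+  new=−  old=⊥  +wl: 
  step 4. node 3  ⊔preds=0  new=0  old=⊥  +wl: 2
  step 5. node 4  ⊔preds=0  new=⊤  old=+  +wl: 
  step 6. node 5  ⊔preds=⊥  new=⊥  stable
  step 7. node 6  ⊔preds=⊤  new=⊤  old=⊥  +wl: 5
  step 8. node 7  ⊔preds=⊤  new=⊤  old=⊥  +wl: 3
  step 9. node 2  ⊔preds=⊤  new=⊤  old=−  +wl: 6
  step 10. node 5  ⊔preds=⊤  new=⊤  old=⊥  +wl: 0
  step 11. node 3  ⊔preds=⊤  new=⊤  old=0  +wl: 2,7
  step 12. node 6  ⊔preds=⊤  new=⊤  stable
  step 13. node 0  ⊔preds=⊤  new=⊤  old=0  +wl: 3,4
  step 14. node 2  ⊔preds=⊤  new=⊤  stable
  step 15. node 7  ⊔preds=⊤  new=⊤  stable
  step 16. node 3  ⊔preds=⊤  new=⊤  stable
  step 17. node 4  ⊔preds=⊤  new=⊤  stable

Least fixpoint reached:
  node 0: ⊤
  node 1: 0
  node 2: ⊤
  node 3: ⊤
  node 4: ⊤
  node 5: ⊤
  node 6: ⊤
  node 7: ⊤

⊤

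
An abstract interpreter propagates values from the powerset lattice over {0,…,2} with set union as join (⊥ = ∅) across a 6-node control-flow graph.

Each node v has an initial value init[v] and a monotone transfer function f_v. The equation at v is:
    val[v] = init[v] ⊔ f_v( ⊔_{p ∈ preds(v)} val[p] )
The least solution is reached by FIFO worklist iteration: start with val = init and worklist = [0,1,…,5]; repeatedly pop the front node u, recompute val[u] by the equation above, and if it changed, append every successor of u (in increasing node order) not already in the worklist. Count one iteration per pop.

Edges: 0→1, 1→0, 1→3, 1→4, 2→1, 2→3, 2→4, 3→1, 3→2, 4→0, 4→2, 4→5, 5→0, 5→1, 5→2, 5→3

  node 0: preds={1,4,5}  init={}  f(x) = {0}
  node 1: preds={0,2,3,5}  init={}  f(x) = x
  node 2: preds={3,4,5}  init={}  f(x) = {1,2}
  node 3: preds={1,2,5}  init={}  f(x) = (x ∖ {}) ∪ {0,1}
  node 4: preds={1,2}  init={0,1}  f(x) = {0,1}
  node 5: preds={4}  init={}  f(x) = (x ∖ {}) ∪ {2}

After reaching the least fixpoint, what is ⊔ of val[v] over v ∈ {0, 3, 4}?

{0,1,2}

Trace (12 dequeues):
  [1] u=0 | in {0,1} | out {0} | prev {} | push {}
  [2] u=1 | in {0} | out {0} | prev {} | push {0}
  [3] u=2 | in {0,1} | out {1,2} | prev {} | push {1}
  [4] u=3 | in {0,1,2} | out {0,1,2} | prev {} | push {2}
  [5] u=4 | in {0,1,2} | out {0,1} | ==
  [6] u=5 | in {0,1} | out {0,1,2} | prev {} | push {3}
  [7] u=0 | in {0,1,2} | out {0} | ==
  [8] u=1 | in {0,1,2} | out {0,1,2} | prev {0} | push {0,4}
  [9] u=2 | in {0,1,2} | out {1,2} | ==
  [10] u=3 | in {0,1,2} | out {0,1,2} | ==
  [11] u=0 | in {0,1,2} | out {0} | ==
  [12] u=4 | in {0,1,2} | out {0,1} | ==

Converged values:
  [0] {0}
  [1] {0,1,2}
  [2] {1,2}
  [3] {0,1,2}
  [4] {0,1}
  [5] {0,1,2}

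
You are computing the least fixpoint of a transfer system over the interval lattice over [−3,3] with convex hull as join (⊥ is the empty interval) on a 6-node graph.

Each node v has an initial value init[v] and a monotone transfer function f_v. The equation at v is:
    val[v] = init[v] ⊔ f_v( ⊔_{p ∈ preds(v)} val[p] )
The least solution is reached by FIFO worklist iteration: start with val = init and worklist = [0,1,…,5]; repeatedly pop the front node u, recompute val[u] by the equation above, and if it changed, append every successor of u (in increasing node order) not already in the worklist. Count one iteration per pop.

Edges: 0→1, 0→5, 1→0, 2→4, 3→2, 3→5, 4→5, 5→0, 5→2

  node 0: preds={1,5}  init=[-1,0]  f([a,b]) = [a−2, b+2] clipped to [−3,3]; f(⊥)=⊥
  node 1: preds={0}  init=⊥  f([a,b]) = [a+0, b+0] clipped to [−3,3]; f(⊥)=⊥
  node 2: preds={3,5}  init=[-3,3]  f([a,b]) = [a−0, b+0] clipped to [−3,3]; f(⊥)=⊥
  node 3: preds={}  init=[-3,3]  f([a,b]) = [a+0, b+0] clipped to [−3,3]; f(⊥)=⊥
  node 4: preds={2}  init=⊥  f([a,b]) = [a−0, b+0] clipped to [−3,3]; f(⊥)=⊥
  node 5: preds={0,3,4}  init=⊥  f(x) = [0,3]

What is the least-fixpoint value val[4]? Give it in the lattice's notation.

Worklist (11 pops):
  #1 pop 0: in=⊥ → [-1,0] (no change)
  #2 pop 1: in=[-1,0] → [-1,0] (was ⊥); enqueue [0]
  #3 pop 2: in=[-3,3] → [-3,3] (no change)
  #4 pop 3: in=⊥ → [-3,3] (no change)
  #5 pop 4: in=[-3,3] → [-3,3] (was ⊥); enqueue []
  #6 pop 5: in=[-3,3] → [0,3] (was ⊥); enqueue [2]
  #7 pop 0: in=[-1,3] → [-3,3] (was [-1,0]); enqueue [1,5]
  #8 pop 2: in=[-3,3] → [-3,3] (no change)
  #9 pop 1: in=[-3,3] → [-3,3] (was [-1,0]); enqueue [0]
  #10 pop 5: in=[-3,3] → [0,3] (no change)
  #11 pop 0: in=[-3,3] → [-3,3] (no change)

Fixpoint:
  val[0] = [-3,3]
  val[1] = [-3,3]
  val[2] = [-3,3]
  val[3] = [-3,3]
  val[4] = [-3,3]
  val[5] = [0,3]

[-3,3]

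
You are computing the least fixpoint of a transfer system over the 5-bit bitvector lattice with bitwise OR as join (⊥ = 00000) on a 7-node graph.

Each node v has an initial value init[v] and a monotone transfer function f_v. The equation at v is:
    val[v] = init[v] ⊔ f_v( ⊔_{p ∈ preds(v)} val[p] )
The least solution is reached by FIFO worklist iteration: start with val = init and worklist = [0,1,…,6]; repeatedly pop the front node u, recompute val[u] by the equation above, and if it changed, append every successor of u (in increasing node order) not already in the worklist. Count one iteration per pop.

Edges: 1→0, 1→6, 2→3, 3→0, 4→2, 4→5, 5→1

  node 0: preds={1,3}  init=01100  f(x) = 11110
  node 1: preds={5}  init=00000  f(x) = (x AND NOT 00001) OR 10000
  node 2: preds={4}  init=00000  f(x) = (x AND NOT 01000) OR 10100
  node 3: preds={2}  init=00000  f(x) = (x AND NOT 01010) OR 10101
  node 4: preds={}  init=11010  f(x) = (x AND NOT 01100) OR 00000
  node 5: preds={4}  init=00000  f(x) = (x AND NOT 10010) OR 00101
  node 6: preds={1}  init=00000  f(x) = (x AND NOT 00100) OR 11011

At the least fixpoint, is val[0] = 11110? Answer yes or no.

yes

Iteration log — 11 steps:
  step 1. node 0  ⊔preds=00000  new=11110  old=01100  +wl: 
  step 2. node 1  ⊔preds=00000  new=10000  old=00000  +wl: 0
  step 3. node 2  ⊔preds=11010  new=10110  old=00000  +wl: 
  step 4. node 3  ⊔preds=10110  new=10101  old=00000  +wl: 
  step 5. node 4  ⊔preds=00000  new=11010  stable
  step 6. node 5  ⊔preds=11010  new=01101  old=00000  +wl: 1
  step 7. node 6  ⊔preds=10000  new=11011  old=00000  +wl: 
  step 8. node 0  ⊔preds=10101  new=11110  stable
  step 9. node 1  ⊔preds=01101  new=11100  old=10000  +wl: 0,6
  step 10. node 0  ⊔preds=11101  new=11110  stable
  step 11. node 6  ⊔preds=11100  new=11011  stable

Least fixpoint reached:
  node 0: 11110
  node 1: 11100
  node 2: 10110
  node 3: 10101
  node 4: 11010
  node 5: 01101
  node 6: 11011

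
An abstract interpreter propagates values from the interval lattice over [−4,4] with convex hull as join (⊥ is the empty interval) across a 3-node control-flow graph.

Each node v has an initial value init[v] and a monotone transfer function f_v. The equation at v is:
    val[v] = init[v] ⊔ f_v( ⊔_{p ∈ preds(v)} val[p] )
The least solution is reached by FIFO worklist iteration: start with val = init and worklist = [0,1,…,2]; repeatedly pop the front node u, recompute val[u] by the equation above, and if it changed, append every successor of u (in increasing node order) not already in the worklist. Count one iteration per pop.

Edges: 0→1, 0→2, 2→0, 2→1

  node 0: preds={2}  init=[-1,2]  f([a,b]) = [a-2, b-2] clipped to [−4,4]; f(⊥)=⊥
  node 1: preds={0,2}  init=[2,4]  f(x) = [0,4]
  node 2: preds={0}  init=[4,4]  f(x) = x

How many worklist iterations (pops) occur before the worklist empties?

11

Iteration log — 11 steps:
  step 1. node 0  ⊔preds=[4,4]  new=[-1,2]  stable
  step 2. node 1  ⊔preds=[-1,4]  new=[0,4]  old=[2,4]  +wl: 
  step 3. node 2  ⊔preds=[-1,2]  new=[-1,4]  old=[4,4]  +wl: 0,1
  step 4. node 0  ⊔preds=[-1,4]  new=[-3,2]  old=[-1,2]  +wl: 2
  step 5. node 1  ⊔preds=[-3,4]  new=[0,4]  stable
  step 6. node 2  ⊔preds=[-3,2]  new=[-3,4]  old=[-1,4]  +wl: 0,1
  step 7. node 0  ⊔preds=[-3,4]  new=[-4,2]  old=[-3,2]  +wl: 2
  step 8. node 1  ⊔preds=[-4,4]  new=[0,4]  stable
  step 9. node 2  ⊔preds=[-4,2]  new=[-4,4]  old=[-3,4]  +wl: 0,1
  step 10. node 0  ⊔preds=[-4,4]  new=[-4,2]  stable
  step 11. node 1  ⊔preds=[-4,4]  new=[0,4]  stable

Least fixpoint reached:
  node 0: [-4,2]
  node 1: [0,4]
  node 2: [-4,4]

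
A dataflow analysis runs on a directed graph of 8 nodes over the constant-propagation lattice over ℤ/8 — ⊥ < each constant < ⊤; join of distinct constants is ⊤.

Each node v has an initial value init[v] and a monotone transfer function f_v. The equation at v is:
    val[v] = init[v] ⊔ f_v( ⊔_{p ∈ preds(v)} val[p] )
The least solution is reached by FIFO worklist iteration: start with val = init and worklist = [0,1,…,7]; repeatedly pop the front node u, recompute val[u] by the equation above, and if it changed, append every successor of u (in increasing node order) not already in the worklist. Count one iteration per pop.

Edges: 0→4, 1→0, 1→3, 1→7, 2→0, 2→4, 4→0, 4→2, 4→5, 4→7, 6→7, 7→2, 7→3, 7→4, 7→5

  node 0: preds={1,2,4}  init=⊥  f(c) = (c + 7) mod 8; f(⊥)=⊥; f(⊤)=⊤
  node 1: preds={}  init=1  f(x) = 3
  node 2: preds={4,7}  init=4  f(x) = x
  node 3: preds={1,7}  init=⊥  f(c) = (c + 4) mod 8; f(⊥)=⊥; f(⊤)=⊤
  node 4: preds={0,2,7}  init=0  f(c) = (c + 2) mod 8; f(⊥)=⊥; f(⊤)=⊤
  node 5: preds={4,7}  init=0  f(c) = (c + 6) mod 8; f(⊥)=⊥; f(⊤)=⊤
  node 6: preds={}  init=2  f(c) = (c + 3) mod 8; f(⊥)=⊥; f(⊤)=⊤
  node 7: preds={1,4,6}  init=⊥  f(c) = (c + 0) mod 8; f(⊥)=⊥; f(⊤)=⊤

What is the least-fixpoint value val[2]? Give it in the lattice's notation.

Trace (13 dequeues):
  [1] u=0 | in ⊤ | out ⊤ | prev ⊥ | push {}
  [2] u=1 | in ⊥ | out ⊤ | prev 1 | push {0}
  [3] u=2 | in 0 | out ⊤ | prev 4 | push {}
  [4] u=3 | in ⊤ | out ⊤ | prev ⊥ | push {}
  [5] u=4 | in ⊤ | out ⊤ | prev 0 | push {2}
  [6] u=5 | in ⊤ | out ⊤ | prev 0 | push {}
  [7] u=6 | in ⊥ | out 2 | ==
  [8] u=7 | in ⊤ | out ⊤ | prev ⊥ | push {3,4,5}
  [9] u=0 | in ⊤ | out ⊤ | ==
  [10] u=2 | in ⊤ | out ⊤ | ==
  [11] u=3 | in ⊤ | out ⊤ | ==
  [12] u=4 | in ⊤ | out ⊤ | ==
  [13] u=5 | in ⊤ | out ⊤ | ==

Converged values:
  [0] ⊤
  [1] ⊤
  [2] ⊤
  [3] ⊤
  [4] ⊤
  [5] ⊤
  [6] 2
  [7] ⊤

⊤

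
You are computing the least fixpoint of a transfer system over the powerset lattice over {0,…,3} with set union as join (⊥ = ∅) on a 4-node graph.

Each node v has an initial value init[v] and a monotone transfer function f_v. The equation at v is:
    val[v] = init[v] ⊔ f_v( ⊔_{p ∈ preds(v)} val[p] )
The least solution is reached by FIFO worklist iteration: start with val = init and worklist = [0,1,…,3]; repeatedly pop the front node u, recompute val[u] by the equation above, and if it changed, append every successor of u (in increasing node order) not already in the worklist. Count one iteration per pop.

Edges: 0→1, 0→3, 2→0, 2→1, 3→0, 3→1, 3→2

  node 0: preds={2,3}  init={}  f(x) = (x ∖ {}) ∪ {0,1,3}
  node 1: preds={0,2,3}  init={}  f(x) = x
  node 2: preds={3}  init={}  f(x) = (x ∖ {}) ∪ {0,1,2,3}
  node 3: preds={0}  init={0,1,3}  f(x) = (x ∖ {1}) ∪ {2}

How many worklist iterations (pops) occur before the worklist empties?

8

Iteration log — 8 steps:
  step 1. node 0  ⊔preds={0,1,3}  new={0,1,3}  old={}  +wl: 
  step 2. node 1  ⊔preds={0,1,3}  new={0,1,3}  old={}  +wl: 
  step 3. node 2  ⊔preds={0,1,3}  new={0,1,2,3}  old={}  +wl: 0,1
  step 4. node 3  ⊔preds={0,1,3}  new={0,1,2,3}  old={0,1,3}  +wl: 2
  step 5. node 0  ⊔preds={0,1,2,3}  new={0,1,2,3}  old={0,1,3}  +wl: 3
  step 6. node 1  ⊔preds={0,1,2,3}  new={0,1,2,3}  old={0,1,3}  +wl: 
  step 7. node 2  ⊔preds={0,1,2,3}  new={0,1,2,3}  stable
  step 8. node 3  ⊔preds={0,1,2,3}  new={0,1,2,3}  stable

Least fixpoint reached:
  node 0: {0,1,2,3}
  node 1: {0,1,2,3}
  node 2: {0,1,2,3}
  node 3: {0,1,2,3}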